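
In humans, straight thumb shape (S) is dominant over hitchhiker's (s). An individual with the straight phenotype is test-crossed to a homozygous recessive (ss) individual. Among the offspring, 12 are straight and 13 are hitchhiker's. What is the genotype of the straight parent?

Test cross: ? × ss
Offspring: 12 straight, 13 hitchhiker's — approximately 1:1.
A 1:1 ratio in a test cross indicates the unknown parent is heterozygous (Ss).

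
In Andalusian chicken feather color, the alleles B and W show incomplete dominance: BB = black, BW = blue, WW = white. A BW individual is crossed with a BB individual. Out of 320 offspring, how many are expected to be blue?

Punnett square for BW × BB:
Offspring genotypes: 2 BB, 2 BW
Phenotype counts: 2 black, 2 blue
blue: 2 out of 4 → fraction 1/2
Expected count = 1/2 × 320 = 160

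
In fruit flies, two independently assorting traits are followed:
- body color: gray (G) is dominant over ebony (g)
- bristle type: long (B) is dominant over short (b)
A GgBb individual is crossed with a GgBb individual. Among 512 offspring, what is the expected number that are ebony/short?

Dihybrid cross GgBb × GgBb — consider each gene separately:
body color: Gg × Gg → 1 GG, 2 Gg, 1 gg → 3 G_ : 1 gg (out of 4)
bristle type: Bb × Bb → 1 BB, 2 Bb, 1 bb → 3 B_ : 1 bb (out of 4)
Combine (counts out of 4 × 4 = 16): gray/long (G_B_) = 3×3 = 9; gray/short (G_bb) = 3×1 = 3; ebony/long (ggB_) = 1×3 = 3; ebony/short (ggbb) = 1×1 = 1
Phenotype counts (out of 16): 9 gray/long, 3 gray/short, 3 ebony/long, 1 ebony/short
ebony/short: 1 out of 16 → fraction 1/16
Expected count = 1/16 × 512 = 32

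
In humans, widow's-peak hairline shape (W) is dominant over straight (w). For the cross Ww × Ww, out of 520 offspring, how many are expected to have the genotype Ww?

Punnett square for Ww × Ww:
Offspring genotypes: 1 WW, 2 Ww, 1 ww
Total offspring: 4
Count with target: 2
Probability: 2/4 = 1/2
Expected count = 1/2 × 520 = 260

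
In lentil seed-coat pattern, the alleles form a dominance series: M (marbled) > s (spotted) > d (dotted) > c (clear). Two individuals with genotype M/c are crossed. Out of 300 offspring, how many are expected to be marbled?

Cross: M/c × M/c
Allele dominance: M > s > d > c
Offspring genotypes: 1 M/M, 2 M/c, 1 c/c
Phenotype counts: 3 marbled, 1 clear
marbled: 3 out of 4 → fraction 3/4
Expected count = 3/4 × 300 = 225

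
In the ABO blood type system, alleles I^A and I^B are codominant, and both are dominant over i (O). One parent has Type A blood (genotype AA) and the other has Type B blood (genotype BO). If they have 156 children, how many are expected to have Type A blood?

Cross: AA × BO
Possible offspring genotypes: 2 AB, 2 AO
Blood type counts: 2 Type AB, 2 Type A
Probability of Type A: 2/4 = 1/2
Expected count = 1/2 × 156 = 78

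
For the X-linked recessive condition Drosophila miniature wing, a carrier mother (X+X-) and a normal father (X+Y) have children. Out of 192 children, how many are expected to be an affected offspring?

Cross: X+X- × X+Y
Offspring: 1 X+X+, 1 X+Y, 1 X+X-, 1 X-Y
Probability of an affected offspring: 1/4
Expected count = 1/4 × 192 = 48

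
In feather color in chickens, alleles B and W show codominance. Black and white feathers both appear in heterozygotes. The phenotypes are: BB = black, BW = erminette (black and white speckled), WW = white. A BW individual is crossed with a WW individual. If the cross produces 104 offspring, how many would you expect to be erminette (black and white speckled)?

Punnett square for BW × WW:
Offspring genotypes: 2 BW, 2 WW
Phenotype counts: 2 erminette (black and white speckled), 2 white
erminette (black and white speckled): 2 out of 4 → fraction 1/2
Expected count = 1/2 × 104 = 52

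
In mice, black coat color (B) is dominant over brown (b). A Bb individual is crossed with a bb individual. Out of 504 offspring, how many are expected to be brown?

Punnett square for Bb × bb:
Offspring genotypes: 2 Bb, 2 bb
black: 2, brown: 2
brown: 2 out of 4 → fraction 1/2
Expected count = 1/2 × 504 = 252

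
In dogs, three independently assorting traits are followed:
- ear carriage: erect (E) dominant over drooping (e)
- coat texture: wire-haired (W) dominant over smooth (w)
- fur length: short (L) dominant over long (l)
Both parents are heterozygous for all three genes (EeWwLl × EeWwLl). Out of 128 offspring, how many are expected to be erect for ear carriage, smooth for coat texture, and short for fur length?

Trihybrid cross: EeWwLl × EeWwLl
Each trait segregates independently with a 3:1 phenotypic ratio, so each gene contributes 3/4 (dominant) or 1/4 (recessive).
Target: erect (ear carriage), smooth (coat texture), short (fur length)
Probability = product of independent per-trait probabilities
= 3/4 × 1/4 × 3/4 = 9/64
Expected count = 9/64 × 128 = 18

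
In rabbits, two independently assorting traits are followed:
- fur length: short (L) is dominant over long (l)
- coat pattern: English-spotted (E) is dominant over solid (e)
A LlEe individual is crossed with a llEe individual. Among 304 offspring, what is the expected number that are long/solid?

Dihybrid cross LlEe × llEe — consider each gene separately:
fur length: Ll × ll → 2 Ll, 2 ll → 2 L_ : 2 ll (out of 4)
coat pattern: Ee × Ee → 1 EE, 2 Ee, 1 ee → 3 E_ : 1 ee (out of 4)
Combine (counts out of 4 × 4 = 16): short/English-spotted (L_E_) = 2×3 = 6; short/solid (L_ee) = 2×1 = 2; long/English-spotted (llE_) = 2×3 = 6; long/solid (llee) = 2×1 = 2
Phenotype counts (out of 16): 6 short/English-spotted, 2 short/solid, 6 long/English-spotted, 2 long/solid
long/solid: 2 out of 16 → fraction 1/8
Expected count = 1/8 × 304 = 38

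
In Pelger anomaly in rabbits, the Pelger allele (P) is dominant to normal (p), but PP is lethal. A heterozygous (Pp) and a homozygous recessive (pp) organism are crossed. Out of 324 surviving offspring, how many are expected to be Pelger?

Cross: Pp × pp
Punnett square offspring (before lethality): 2 Pp, 2 pp
No PP offspring are produced in this cross.
Pelger: 2 out of 4 → fraction 1/2
Expected count = 1/2 × 324 = 162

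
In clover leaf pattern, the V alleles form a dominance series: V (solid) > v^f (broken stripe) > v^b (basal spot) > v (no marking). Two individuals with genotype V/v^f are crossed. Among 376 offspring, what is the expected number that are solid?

Cross: V/v^f × V/v^f
Allele dominance: V > v^f > v^b > v
Offspring genotypes: 1 V/V, 2 V/v^f, 1 v^f/v^f
Phenotype counts: 3 solid, 1 broken stripe
solid: 3 out of 4 → fraction 3/4
Expected count = 3/4 × 376 = 282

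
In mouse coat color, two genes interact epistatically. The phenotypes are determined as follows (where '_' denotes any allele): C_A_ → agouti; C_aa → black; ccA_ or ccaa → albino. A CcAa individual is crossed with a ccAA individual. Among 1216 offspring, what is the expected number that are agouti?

Cross: CcAa × ccAA — consider each gene separately:
C gene: Cc × cc → 2 Cc, 2 cc → 2 C_ : 2 cc (out of 4)
A gene: Aa × AA → 2 AA, 2 Aa → 4 A_ (out of 4)
Genotype classes (out of 4 × 4 = 16): C_A_ = 2×4 = 8; ccA_ = 2×4 = 8
Apply the phenotype rules: C_A_ (8) → agouti; ccA_ (8) → albino
Phenotype counts (out of 16): 8 agouti, 8 albino
agouti: 8 out of 16 → fraction 1/2
Expected count = 1/2 × 1216 = 608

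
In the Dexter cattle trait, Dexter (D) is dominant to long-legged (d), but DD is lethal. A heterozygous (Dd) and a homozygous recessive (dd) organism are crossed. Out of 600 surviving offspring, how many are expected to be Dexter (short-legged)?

Cross: Dd × dd
Punnett square offspring (before lethality): 2 Dd, 2 dd
No DD offspring are produced in this cross.
Dexter (short-legged): 2 out of 4 → fraction 1/2
Expected count = 1/2 × 600 = 300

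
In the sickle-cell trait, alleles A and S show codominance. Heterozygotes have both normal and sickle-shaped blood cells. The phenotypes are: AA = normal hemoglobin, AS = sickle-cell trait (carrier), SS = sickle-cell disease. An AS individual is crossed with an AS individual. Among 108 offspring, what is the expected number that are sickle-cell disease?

Punnett square for AS × AS:
Offspring genotypes: 1 AA, 2 AS, 1 SS
Phenotype counts: 1 normal hemoglobin, 2 sickle-cell trait (carrier), 1 sickle-cell disease
sickle-cell disease: 1 out of 4 → fraction 1/4
Expected count = 1/4 × 108 = 27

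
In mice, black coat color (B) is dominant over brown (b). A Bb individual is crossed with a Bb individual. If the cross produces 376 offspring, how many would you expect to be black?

Punnett square for Bb × Bb:
Offspring genotypes: 1 BB, 2 Bb, 1 bb
black: 3, brown: 1
black: 3 out of 4 → fraction 3/4
Expected count = 3/4 × 376 = 282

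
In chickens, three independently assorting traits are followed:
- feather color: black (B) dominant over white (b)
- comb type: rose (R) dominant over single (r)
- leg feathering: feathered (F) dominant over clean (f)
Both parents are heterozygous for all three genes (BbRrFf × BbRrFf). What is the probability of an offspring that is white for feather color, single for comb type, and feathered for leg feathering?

Trihybrid cross: BbRrFf × BbRrFf
Each trait segregates independently with a 3:1 phenotypic ratio, so each gene contributes 3/4 (dominant) or 1/4 (recessive).
Target: white (feather color), single (comb type), feathered (leg feathering)
Probability = product of independent per-trait probabilities
= 1/4 × 1/4 × 3/4 = 3/64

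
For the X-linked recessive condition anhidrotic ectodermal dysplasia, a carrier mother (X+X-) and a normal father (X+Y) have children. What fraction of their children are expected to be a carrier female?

Cross: X+X- × X+Y
Offspring: 1 X+X+, 1 X+Y, 1 X+X-, 1 X-Y
Probability of a carrier female: 1/4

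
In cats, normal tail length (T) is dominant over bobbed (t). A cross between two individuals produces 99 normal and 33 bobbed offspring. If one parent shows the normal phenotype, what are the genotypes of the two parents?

Observed offspring: 99 normal, 33 bobbed
The observed ratio simplifies to 3:1. Bobbed (tt) offspring appear, so each parent must contribute one t allele. The parent stated to show normal carries T, so it is Tt. The other parent is then either Tt or tt: Tt × tt would give a 1:1 split, whereas Tt × Tt gives 3:1 — matching the data. So both parents are heterozygous (Tt × Tt).
Parent genotypes: Tt × Tt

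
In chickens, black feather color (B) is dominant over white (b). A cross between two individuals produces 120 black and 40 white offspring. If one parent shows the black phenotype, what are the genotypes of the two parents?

Observed offspring: 120 black, 40 white
The observed ratio simplifies to 3:1. White (bb) offspring appear, so each parent must contribute one b allele. The parent stated to show black carries B, so it is Bb. The other parent is then either Bb or bb: Bb × bb would give a 1:1 split, whereas Bb × Bb gives 3:1 — matching the data. So both parents are heterozygous (Bb × Bb).
Parent genotypes: Bb × Bb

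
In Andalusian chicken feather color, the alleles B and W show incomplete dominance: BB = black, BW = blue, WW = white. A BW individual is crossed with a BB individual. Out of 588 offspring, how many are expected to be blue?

Punnett square for BW × BB:
Offspring genotypes: 2 BB, 2 BW
Phenotype counts: 2 black, 2 blue
blue: 2 out of 4 → fraction 1/2
Expected count = 1/2 × 588 = 294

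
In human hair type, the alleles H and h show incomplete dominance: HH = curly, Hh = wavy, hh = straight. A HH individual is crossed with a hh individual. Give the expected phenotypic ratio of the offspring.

Punnett square for HH × hh:
Offspring genotypes: 4 Hh
Phenotype counts: 4 wavy
Ratio: all wavy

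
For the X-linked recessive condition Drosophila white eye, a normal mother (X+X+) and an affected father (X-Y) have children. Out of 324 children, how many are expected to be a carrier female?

Cross: X+X+ × X-Y
Offspring: 2 X+X-, 2 X+Y
Probability of a carrier female: 2/4 = 1/2
Expected count = 1/2 × 324 = 162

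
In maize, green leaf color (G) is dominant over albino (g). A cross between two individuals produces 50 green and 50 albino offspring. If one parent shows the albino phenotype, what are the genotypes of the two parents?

Observed offspring: 50 green, 50 albino
The observed ratio simplifies to 1:1. One parent shows albino, so its genotype must be gg. A 1:1 offspring split requires the other parent to be heterozygous (Gg).
Parent genotypes: gg × Gg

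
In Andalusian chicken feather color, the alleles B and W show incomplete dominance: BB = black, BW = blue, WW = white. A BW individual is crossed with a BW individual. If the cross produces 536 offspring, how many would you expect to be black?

Punnett square for BW × BW:
Offspring genotypes: 1 BB, 2 BW, 1 WW
Phenotype counts: 1 black, 2 blue, 1 white
black: 1 out of 4 → fraction 1/4
Expected count = 1/4 × 536 = 134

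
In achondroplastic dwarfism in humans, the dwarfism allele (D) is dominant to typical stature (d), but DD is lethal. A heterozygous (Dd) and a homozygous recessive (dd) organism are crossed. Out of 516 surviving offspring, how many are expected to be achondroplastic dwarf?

Cross: Dd × dd
Punnett square offspring (before lethality): 2 Dd, 2 dd
No DD offspring are produced in this cross.
achondroplastic dwarf: 2 out of 4 → fraction 1/2
Expected count = 1/2 × 516 = 258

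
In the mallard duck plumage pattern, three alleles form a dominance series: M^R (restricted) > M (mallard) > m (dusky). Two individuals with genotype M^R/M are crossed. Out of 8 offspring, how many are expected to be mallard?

Cross: M^R/M × M^R/M
Allele dominance: M^R > M > m
Offspring genotypes: 1 M^R/M^R, 2 M^R/M, 1 M/M
Phenotype counts: 3 restricted, 1 mallard
mallard: 1 out of 4 → fraction 1/4
Expected count = 1/4 × 8 = 2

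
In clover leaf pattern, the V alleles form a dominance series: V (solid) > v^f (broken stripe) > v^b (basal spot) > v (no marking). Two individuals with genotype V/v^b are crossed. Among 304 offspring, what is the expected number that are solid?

Cross: V/v^b × V/v^b
Allele dominance: V > v^f > v^b > v
Offspring genotypes: 1 V/V, 2 V/v^b, 1 v^b/v^b
Phenotype counts: 3 solid, 1 basal spot
solid: 3 out of 4 → fraction 3/4
Expected count = 3/4 × 304 = 228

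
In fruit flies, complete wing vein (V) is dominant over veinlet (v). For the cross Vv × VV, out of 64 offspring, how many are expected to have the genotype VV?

Punnett square for Vv × VV:
Offspring genotypes: 2 VV, 2 Vv
Total offspring: 4
Count with target: 2
Probability: 2/4 = 1/2
Expected count = 1/2 × 64 = 32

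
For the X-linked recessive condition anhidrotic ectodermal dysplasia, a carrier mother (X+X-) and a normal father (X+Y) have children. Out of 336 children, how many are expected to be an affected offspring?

Cross: X+X- × X+Y
Offspring: 1 X+X+, 1 X+Y, 1 X+X-, 1 X-Y
Probability of an affected offspring: 1/4
Expected count = 1/4 × 336 = 84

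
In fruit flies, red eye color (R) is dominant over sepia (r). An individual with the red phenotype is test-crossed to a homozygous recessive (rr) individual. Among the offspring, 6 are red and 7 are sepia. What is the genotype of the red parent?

Test cross: ? × rr
Offspring: 6 red, 7 sepia — approximately 1:1.
A 1:1 ratio in a test cross indicates the unknown parent is heterozygous (Rr).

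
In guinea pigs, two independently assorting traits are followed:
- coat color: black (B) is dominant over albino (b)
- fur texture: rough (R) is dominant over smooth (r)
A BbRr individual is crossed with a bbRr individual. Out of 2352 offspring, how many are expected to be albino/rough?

Dihybrid cross BbRr × bbRr — consider each gene separately:
coat color: Bb × bb → 2 Bb, 2 bb → 2 B_ : 2 bb (out of 4)
fur texture: Rr × Rr → 1 RR, 2 Rr, 1 rr → 3 R_ : 1 rr (out of 4)
Combine (counts out of 4 × 4 = 16): black/rough (B_R_) = 2×3 = 6; black/smooth (B_rr) = 2×1 = 2; albino/rough (bbR_) = 2×3 = 6; albino/smooth (bbrr) = 2×1 = 2
Phenotype counts (out of 16): 6 black/rough, 2 black/smooth, 6 albino/rough, 2 albino/smooth
albino/rough: 6 out of 16 → fraction 3/8
Expected count = 3/8 × 2352 = 882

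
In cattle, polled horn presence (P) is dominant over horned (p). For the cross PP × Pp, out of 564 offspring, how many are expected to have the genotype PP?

Punnett square for PP × Pp:
Offspring genotypes: 2 PP, 2 Pp
Total offspring: 4
Count with target: 2
Probability: 2/4 = 1/2
Expected count = 1/2 × 564 = 282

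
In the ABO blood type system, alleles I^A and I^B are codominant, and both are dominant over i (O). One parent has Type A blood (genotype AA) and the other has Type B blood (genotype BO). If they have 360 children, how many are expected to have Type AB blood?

Cross: AA × BO
Possible offspring genotypes: 2 AB, 2 AO
Blood type counts: 2 Type AB, 2 Type A
Probability of Type AB: 2/4 = 1/2
Expected count = 1/2 × 360 = 180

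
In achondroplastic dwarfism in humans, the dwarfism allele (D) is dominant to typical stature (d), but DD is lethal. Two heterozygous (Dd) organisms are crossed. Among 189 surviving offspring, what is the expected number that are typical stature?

Cross: Dd × Dd
Punnett square offspring (before lethality): 1 DD, 2 Dd, 1 dd
The DD genotype is lethal (embryos die); surviving offspring: 2 Dd, 1 dd
typical stature: 1 out of 3 → fraction 1/3
Expected count = 1/3 × 189 = 63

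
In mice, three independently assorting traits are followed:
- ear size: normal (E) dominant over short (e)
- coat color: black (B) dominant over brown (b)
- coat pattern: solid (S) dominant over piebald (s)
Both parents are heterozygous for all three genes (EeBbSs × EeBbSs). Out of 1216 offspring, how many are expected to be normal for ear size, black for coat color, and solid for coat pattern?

Trihybrid cross: EeBbSs × EeBbSs
Each trait segregates independently with a 3:1 phenotypic ratio, so each gene contributes 3/4 (dominant) or 1/4 (recessive).
Target: normal (ear size), black (coat color), solid (coat pattern)
Probability = product of independent per-trait probabilities
= 3/4 × 3/4 × 3/4 = 27/64
Expected count = 27/64 × 1216 = 513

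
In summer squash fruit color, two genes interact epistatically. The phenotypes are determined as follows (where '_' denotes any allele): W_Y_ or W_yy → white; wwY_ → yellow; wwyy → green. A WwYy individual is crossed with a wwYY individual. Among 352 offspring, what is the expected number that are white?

Cross: WwYy × wwYY — consider each gene separately:
W gene: Ww × ww → 2 Ww, 2 ww → 2 W_ : 2 ww (out of 4)
Y gene: Yy × YY → 2 YY, 2 Yy → 4 Y_ (out of 4)
Genotype classes (out of 4 × 4 = 16): W_Y_ = 2×4 = 8; wwY_ = 2×4 = 8
Apply the phenotype rules: W_Y_ (8) → white; wwY_ (8) → yellow
Phenotype counts (out of 16): 8 white, 8 yellow
white: 8 out of 16 → fraction 1/2
Expected count = 1/2 × 352 = 176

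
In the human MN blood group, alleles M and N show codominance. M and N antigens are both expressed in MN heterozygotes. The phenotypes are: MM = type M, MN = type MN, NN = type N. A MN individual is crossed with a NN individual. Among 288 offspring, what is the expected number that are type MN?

Punnett square for MN × NN:
Offspring genotypes: 2 MN, 2 NN
Phenotype counts: 2 type MN, 2 type N
type MN: 2 out of 4 → fraction 1/2
Expected count = 1/2 × 288 = 144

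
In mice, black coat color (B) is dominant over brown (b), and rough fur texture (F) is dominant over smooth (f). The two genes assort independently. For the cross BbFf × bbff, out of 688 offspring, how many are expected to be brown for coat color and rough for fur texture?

Dihybrid cross BbFf × bbff — consider each gene separately:
coat color: Bb × bb → 2 Bb, 2 bb → 2 B_ : 2 bb (out of 4)
fur texture: Ff × ff → 2 Ff, 2 ff → 2 F_ : 2 ff (out of 4)
Looking for: brown (bb) and rough (F_)
P(brown) = 2/4, P(rough) = 2/4
P(both) = 2/4 × 2/4 = 4/16 = 1/4
Expected count = 1/4 × 688 = 172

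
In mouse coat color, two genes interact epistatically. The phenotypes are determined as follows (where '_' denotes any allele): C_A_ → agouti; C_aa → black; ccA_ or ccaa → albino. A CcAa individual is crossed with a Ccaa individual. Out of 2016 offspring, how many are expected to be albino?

Cross: CcAa × Ccaa — consider each gene separately:
C gene: Cc × Cc → 1 CC, 2 Cc, 1 cc → 3 C_ : 1 cc (out of 4)
A gene: Aa × aa → 2 Aa, 2 aa → 2 A_ : 2 aa (out of 4)
Genotype classes (out of 4 × 4 = 16): C_A_ = 3×2 = 6; C_aa = 3×2 = 6; ccA_ = 1×2 = 2; ccaa = 1×2 = 2
Apply the phenotype rules: C_A_ (6) → agouti; C_aa (6) → black; ccA_ (2) + ccaa (2) → albino
Phenotype counts (out of 16): 6 agouti, 6 black, 4 albino
albino: 4 out of 16 → fraction 1/4
Expected count = 1/4 × 2016 = 504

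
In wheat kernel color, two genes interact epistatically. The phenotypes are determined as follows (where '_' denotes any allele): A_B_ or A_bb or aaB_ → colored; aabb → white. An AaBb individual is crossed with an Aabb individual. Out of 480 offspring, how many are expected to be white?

Cross: AaBb × Aabb — consider each gene separately:
A gene: Aa × Aa → 1 AA, 2 Aa, 1 aa → 3 A_ : 1 aa (out of 4)
B gene: Bb × bb → 2 Bb, 2 bb → 2 B_ : 2 bb (out of 4)
Genotype classes (out of 4 × 4 = 16): A_B_ = 3×2 = 6; A_bb = 3×2 = 6; aaB_ = 1×2 = 2; aabb = 1×2 = 2
Apply the phenotype rules: A_B_ (6) + A_bb (6) + aaB_ (2) → colored; aabb (2) → white
Phenotype counts (out of 16): 14 colored, 2 white
white: 2 out of 16 → fraction 1/8
Expected count = 1/8 × 480 = 60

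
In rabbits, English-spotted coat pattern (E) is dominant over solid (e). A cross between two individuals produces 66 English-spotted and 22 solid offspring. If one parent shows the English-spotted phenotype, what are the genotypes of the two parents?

Observed offspring: 66 English-spotted, 22 solid
The observed ratio simplifies to 3:1. Solid (ee) offspring appear, so each parent must contribute one e allele. The parent stated to show English-spotted carries E, so it is Ee. The other parent is then either Ee or ee: Ee × ee would give a 1:1 split, whereas Ee × Ee gives 3:1 — matching the data. So both parents are heterozygous (Ee × Ee).
Parent genotypes: Ee × Ee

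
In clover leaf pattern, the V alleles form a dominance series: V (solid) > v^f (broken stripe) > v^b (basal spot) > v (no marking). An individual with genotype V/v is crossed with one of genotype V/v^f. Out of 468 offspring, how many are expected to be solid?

Cross: V/v × V/v^f
Allele dominance: V > v^f > v^b > v
Offspring genotypes: 1 V/V, 1 V/v^f, 1 V/v, 1 v^f/v
Phenotype counts: 3 solid, 1 broken stripe
solid: 3 out of 4 → fraction 3/4
Expected count = 3/4 × 468 = 351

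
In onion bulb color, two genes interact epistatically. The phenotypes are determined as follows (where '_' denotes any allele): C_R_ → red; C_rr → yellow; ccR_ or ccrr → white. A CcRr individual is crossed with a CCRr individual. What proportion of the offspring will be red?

Cross: CcRr × CCRr — consider each gene separately:
C gene: Cc × CC → 2 CC, 2 Cc → 4 C_ (out of 4)
R gene: Rr × Rr → 1 RR, 2 Rr, 1 rr → 3 R_ : 1 rr (out of 4)
Genotype classes (out of 4 × 4 = 16): C_R_ = 4×3 = 12; C_rr = 4×1 = 4
Apply the phenotype rules: C_R_ (12) → red; C_rr (4) → yellow
Phenotype counts (out of 16): 12 red, 4 yellow
red: 12 out of 16
Probability: 12/16 = 3/4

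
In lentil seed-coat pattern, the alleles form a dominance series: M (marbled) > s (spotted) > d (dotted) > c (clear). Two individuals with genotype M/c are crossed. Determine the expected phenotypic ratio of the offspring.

Cross: M/c × M/c
Allele dominance: M > s > d > c
Offspring genotypes: 1 M/M, 2 M/c, 1 c/c
Phenotype counts: 3 marbled, 1 clear
Ratio: 3 marbled : 1 clear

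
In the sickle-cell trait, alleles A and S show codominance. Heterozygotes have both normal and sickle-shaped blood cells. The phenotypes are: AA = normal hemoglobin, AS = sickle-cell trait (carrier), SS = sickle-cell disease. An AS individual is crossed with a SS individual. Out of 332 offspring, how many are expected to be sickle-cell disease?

Punnett square for AS × SS:
Offspring genotypes: 2 AS, 2 SS
Phenotype counts: 2 sickle-cell trait (carrier), 2 sickle-cell disease
sickle-cell disease: 2 out of 4 → fraction 1/2
Expected count = 1/2 × 332 = 166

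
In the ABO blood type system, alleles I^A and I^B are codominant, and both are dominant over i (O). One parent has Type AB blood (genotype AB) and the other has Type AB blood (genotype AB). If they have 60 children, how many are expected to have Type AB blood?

Cross: AB × AB
Possible offspring genotypes: 1 AA, 2 AB, 1 BB
Blood type counts: 1 Type A, 2 Type AB, 1 Type B
Probability of Type AB: 2/4 = 1/2
Expected count = 1/2 × 60 = 30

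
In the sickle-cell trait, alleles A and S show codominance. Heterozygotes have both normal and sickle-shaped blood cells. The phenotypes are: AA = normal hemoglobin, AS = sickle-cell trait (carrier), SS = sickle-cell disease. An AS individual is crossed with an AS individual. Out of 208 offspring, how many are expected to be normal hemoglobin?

Punnett square for AS × AS:
Offspring genotypes: 1 AA, 2 AS, 1 SS
Phenotype counts: 1 normal hemoglobin, 2 sickle-cell trait (carrier), 1 sickle-cell disease
normal hemoglobin: 1 out of 4 → fraction 1/4
Expected count = 1/4 × 208 = 52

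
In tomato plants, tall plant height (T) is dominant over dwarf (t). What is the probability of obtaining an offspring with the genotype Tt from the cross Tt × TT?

Punnett square for Tt × TT:
Offspring genotypes: 2 TT, 2 Tt
Total offspring: 4
Count with target: 2
Probability: 2/4 = 1/2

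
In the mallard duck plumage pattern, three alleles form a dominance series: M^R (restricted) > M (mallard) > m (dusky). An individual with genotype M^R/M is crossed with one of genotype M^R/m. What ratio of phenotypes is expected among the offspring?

Cross: M^R/M × M^R/m
Allele dominance: M^R > M > m
Offspring genotypes: 1 M^R/M^R, 1 M^R/m, 1 M^R/M, 1 M/m
Phenotype counts: 3 restricted, 1 mallard
Ratio: 3 restricted : 1 mallard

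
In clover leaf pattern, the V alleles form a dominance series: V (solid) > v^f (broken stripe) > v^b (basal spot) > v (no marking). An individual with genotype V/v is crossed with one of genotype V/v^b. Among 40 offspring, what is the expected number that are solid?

Cross: V/v × V/v^b
Allele dominance: V > v^f > v^b > v
Offspring genotypes: 1 V/V, 1 V/v^b, 1 V/v, 1 v^b/v
Phenotype counts: 3 solid, 1 basal spot
solid: 3 out of 4 → fraction 3/4
Expected count = 3/4 × 40 = 30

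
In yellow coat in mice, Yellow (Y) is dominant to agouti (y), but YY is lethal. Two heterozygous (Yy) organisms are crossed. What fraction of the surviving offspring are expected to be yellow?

Cross: Yy × Yy
Punnett square offspring (before lethality): 1 YY, 2 Yy, 1 yy
The YY genotype is lethal (embryos die); surviving offspring: 2 Yy, 1 yy
yellow: 2 out of 3
Probability: 2/3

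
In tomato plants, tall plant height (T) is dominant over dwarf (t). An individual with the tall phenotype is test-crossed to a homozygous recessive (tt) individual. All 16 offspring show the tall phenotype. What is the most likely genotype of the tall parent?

Test cross: ? × tt
All offspring are tall.
If the unknown parent were heterozygous (Tt), about half of 16 offspring would be dwarf; none are. The unknown parent is most likely homozygous dominant (TT).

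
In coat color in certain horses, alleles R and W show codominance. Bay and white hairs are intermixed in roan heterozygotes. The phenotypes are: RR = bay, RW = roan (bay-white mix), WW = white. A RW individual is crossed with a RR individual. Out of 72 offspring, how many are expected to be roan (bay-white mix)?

Punnett square for RW × RR:
Offspring genotypes: 2 RR, 2 RW
Phenotype counts: 2 bay, 2 roan (bay-white mix)
roan (bay-white mix): 2 out of 4 → fraction 1/2
Expected count = 1/2 × 72 = 36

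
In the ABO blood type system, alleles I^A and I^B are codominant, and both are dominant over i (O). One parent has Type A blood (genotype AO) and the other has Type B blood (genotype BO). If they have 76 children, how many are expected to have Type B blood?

Cross: AO × BO
Possible offspring genotypes: 1 AB, 1 AO, 1 BO, 1 OO
Blood type counts: 1 Type AB, 1 Type A, 1 Type B, 1 Type O
Probability of Type B: 1/4
Expected count = 1/4 × 76 = 19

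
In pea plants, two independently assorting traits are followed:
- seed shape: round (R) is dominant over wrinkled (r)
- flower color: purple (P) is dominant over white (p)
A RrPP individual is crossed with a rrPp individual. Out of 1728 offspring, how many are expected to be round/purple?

Dihybrid cross RrPP × rrPp — consider each gene separately:
seed shape: Rr × rr → 2 Rr, 2 rr → 2 R_ : 2 rr (out of 4)
flower color: PP × Pp → 2 PP, 2 Pp → 4 P_ (out of 4)
Combine (counts out of 4 × 4 = 16): round/purple (R_P_) = 2×4 = 8; wrinkled/purple (rrP_) = 2×4 = 8
Phenotype counts (out of 16): 8 round/purple, 8 wrinkled/purple
round/purple: 8 out of 16 → fraction 1/2
Expected count = 1/2 × 1728 = 864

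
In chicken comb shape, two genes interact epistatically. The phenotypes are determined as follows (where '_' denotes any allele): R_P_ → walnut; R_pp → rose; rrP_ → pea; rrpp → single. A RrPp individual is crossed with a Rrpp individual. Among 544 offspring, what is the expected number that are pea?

Cross: RrPp × Rrpp — consider each gene separately:
R gene: Rr × Rr → 1 RR, 2 Rr, 1 rr → 3 R_ : 1 rr (out of 4)
P gene: Pp × pp → 2 Pp, 2 pp → 2 P_ : 2 pp (out of 4)
Genotype classes (out of 4 × 4 = 16): R_P_ = 3×2 = 6; R_pp = 3×2 = 6; rrP_ = 1×2 = 2; rrpp = 1×2 = 2
Apply the phenotype rules: R_P_ (6) → walnut; R_pp (6) → rose; rrP_ (2) → pea; rrpp (2) → single
Phenotype counts (out of 16): 6 walnut, 6 rose, 2 pea, 2 single
pea: 2 out of 16 → fraction 1/8
Expected count = 1/8 × 544 = 68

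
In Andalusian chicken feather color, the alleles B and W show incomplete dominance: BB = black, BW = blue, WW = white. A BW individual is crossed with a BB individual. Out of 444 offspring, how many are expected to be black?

Punnett square for BW × BB:
Offspring genotypes: 2 BB, 2 BW
Phenotype counts: 2 black, 2 blue
black: 2 out of 4 → fraction 1/2
Expected count = 1/2 × 444 = 222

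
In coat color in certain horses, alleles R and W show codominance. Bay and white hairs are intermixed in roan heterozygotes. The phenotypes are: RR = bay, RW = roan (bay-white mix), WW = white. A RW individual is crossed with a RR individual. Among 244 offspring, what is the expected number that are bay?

Punnett square for RW × RR:
Offspring genotypes: 2 RR, 2 RW
Phenotype counts: 2 bay, 2 roan (bay-white mix)
bay: 2 out of 4 → fraction 1/2
Expected count = 1/2 × 244 = 122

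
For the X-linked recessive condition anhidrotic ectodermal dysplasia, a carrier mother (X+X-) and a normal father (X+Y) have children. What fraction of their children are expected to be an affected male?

Cross: X+X- × X+Y
Offspring: 1 X+X+, 1 X+Y, 1 X+X-, 1 X-Y
Probability of an affected male: 1/4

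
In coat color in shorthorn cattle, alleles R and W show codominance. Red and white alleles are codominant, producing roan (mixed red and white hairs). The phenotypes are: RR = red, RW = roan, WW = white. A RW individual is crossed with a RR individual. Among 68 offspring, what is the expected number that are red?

Punnett square for RW × RR:
Offspring genotypes: 2 RR, 2 RW
Phenotype counts: 2 red, 2 roan
red: 2 out of 4 → fraction 1/2
Expected count = 1/2 × 68 = 34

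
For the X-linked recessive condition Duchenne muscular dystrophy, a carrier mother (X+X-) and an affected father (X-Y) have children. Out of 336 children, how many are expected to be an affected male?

Cross: X+X- × X-Y
Offspring: 1 X+X-, 1 X+Y, 1 X-X-, 1 X-Y
Probability of an affected male: 1/4
Expected count = 1/4 × 336 = 84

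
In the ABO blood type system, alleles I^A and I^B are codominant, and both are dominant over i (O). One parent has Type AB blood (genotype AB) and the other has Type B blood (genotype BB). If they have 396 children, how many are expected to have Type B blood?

Cross: AB × BB
Possible offspring genotypes: 2 AB, 2 BB
Blood type counts: 2 Type AB, 2 Type B
Probability of Type B: 2/4 = 1/2
Expected count = 1/2 × 396 = 198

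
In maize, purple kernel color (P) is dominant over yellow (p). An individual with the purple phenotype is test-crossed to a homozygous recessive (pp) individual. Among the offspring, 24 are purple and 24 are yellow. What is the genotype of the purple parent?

Test cross: ? × pp
Offspring: 24 purple, 24 yellow — approximately 1:1.
A 1:1 ratio in a test cross indicates the unknown parent is heterozygous (Pp).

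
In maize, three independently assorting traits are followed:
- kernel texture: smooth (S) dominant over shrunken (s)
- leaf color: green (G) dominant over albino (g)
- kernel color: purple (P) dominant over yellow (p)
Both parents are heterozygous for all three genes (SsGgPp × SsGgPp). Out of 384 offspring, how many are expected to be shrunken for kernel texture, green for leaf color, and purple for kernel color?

Trihybrid cross: SsGgPp × SsGgPp
Each trait segregates independently with a 3:1 phenotypic ratio, so each gene contributes 3/4 (dominant) or 1/4 (recessive).
Target: shrunken (kernel texture), green (leaf color), purple (kernel color)
Probability = product of independent per-trait probabilities
= 1/4 × 3/4 × 3/4 = 9/64
Expected count = 9/64 × 384 = 54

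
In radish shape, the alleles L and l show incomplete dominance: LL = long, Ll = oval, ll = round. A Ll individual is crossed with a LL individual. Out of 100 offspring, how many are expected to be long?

Punnett square for Ll × LL:
Offspring genotypes: 2 LL, 2 Ll
Phenotype counts: 2 long, 2 oval
long: 2 out of 4 → fraction 1/2
Expected count = 1/2 × 100 = 50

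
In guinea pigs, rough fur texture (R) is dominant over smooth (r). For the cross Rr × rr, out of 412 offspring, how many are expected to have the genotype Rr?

Punnett square for Rr × rr:
Offspring genotypes: 2 Rr, 2 rr
Total offspring: 4
Count with target: 2
Probability: 2/4 = 1/2
Expected count = 1/2 × 412 = 206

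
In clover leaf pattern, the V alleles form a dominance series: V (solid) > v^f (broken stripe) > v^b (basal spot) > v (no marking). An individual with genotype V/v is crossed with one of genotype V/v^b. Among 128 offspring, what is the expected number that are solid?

Cross: V/v × V/v^b
Allele dominance: V > v^f > v^b > v
Offspring genotypes: 1 V/V, 1 V/v^b, 1 V/v, 1 v^b/v
Phenotype counts: 3 solid, 1 basal spot
solid: 3 out of 4 → fraction 3/4
Expected count = 3/4 × 128 = 96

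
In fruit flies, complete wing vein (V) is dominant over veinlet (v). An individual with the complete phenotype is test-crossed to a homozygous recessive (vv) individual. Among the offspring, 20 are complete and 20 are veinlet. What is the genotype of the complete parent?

Test cross: ? × vv
Offspring: 20 complete, 20 veinlet — approximately 1:1.
A 1:1 ratio in a test cross indicates the unknown parent is heterozygous (Vv).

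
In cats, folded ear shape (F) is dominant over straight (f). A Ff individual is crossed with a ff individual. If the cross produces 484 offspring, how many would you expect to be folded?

Punnett square for Ff × ff:
Offspring genotypes: 2 Ff, 2 ff
folded: 2, straight: 2
folded: 2 out of 4 → fraction 1/2
Expected count = 1/2 × 484 = 242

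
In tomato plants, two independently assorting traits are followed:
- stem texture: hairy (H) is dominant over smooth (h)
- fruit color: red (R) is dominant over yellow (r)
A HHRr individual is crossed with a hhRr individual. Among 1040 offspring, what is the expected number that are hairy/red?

Dihybrid cross HHRr × hhRr — consider each gene separately:
stem texture: HH × hh → 4 Hh → 4 H_ (out of 4)
fruit color: Rr × Rr → 1 RR, 2 Rr, 1 rr → 3 R_ : 1 rr (out of 4)
Combine (counts out of 4 × 4 = 16): hairy/red (H_R_) = 4×3 = 12; hairy/yellow (H_rr) = 4×1 = 4
Phenotype counts (out of 16): 12 hairy/red, 4 hairy/yellow
hairy/red: 12 out of 16 → fraction 3/4
Expected count = 3/4 × 1040 = 780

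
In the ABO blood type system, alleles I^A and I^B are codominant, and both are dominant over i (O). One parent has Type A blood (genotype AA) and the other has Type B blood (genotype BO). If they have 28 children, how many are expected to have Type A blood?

Cross: AA × BO
Possible offspring genotypes: 2 AB, 2 AO
Blood type counts: 2 Type AB, 2 Type A
Probability of Type A: 2/4 = 1/2
Expected count = 1/2 × 28 = 14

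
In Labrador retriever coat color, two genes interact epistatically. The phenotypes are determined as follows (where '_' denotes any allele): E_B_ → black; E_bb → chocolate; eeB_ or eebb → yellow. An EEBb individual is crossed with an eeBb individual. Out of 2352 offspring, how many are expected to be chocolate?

Cross: EEBb × eeBb — consider each gene separately:
E gene: EE × ee → 4 Ee → 4 E_ (out of 4)
B gene: Bb × Bb → 1 BB, 2 Bb, 1 bb → 3 B_ : 1 bb (out of 4)
Genotype classes (out of 4 × 4 = 16): E_B_ = 4×3 = 12; E_bb = 4×1 = 4
Apply the phenotype rules: E_B_ (12) → black; E_bb (4) → chocolate
Phenotype counts (out of 16): 12 black, 4 chocolate
chocolate: 4 out of 16 → fraction 1/4
Expected count = 1/4 × 2352 = 588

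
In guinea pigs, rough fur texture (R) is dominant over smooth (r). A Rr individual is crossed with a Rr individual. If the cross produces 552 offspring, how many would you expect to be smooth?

Punnett square for Rr × Rr:
Offspring genotypes: 1 RR, 2 Rr, 1 rr
rough: 3, smooth: 1
smooth: 1 out of 4 → fraction 1/4
Expected count = 1/4 × 552 = 138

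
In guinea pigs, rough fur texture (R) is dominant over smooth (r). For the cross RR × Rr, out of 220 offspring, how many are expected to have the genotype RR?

Punnett square for RR × Rr:
Offspring genotypes: 2 RR, 2 Rr
Total offspring: 4
Count with target: 2
Probability: 2/4 = 1/2
Expected count = 1/2 × 220 = 110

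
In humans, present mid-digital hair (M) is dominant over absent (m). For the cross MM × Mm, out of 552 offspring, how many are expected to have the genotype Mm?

Punnett square for MM × Mm:
Offspring genotypes: 2 MM, 2 Mm
Total offspring: 4
Count with target: 2
Probability: 2/4 = 1/2
Expected count = 1/2 × 552 = 276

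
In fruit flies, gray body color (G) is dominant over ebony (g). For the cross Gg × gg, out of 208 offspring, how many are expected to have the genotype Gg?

Punnett square for Gg × gg:
Offspring genotypes: 2 Gg, 2 gg
Total offspring: 4
Count with target: 2
Probability: 2/4 = 1/2
Expected count = 1/2 × 208 = 104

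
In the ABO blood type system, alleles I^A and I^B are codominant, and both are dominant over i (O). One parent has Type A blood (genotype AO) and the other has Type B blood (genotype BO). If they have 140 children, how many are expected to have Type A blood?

Cross: AO × BO
Possible offspring genotypes: 1 AB, 1 AO, 1 BO, 1 OO
Blood type counts: 1 Type AB, 1 Type A, 1 Type B, 1 Type O
Probability of Type A: 1/4
Expected count = 1/4 × 140 = 35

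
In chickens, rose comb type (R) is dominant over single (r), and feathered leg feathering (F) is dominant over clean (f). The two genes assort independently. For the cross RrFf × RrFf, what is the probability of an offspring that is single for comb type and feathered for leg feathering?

Dihybrid cross RrFf × RrFf — consider each gene separately:
comb type: Rr × Rr → 1 RR, 2 Rr, 1 rr → 3 R_ : 1 rr (out of 4)
leg feathering: Ff × Ff → 1 FF, 2 Ff, 1 ff → 3 F_ : 1 ff (out of 4)
Looking for: single (rr) and feathered (F_)
P(single) = 1/4, P(feathered) = 3/4
P(both) = 1/4 × 3/4 = 3/16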